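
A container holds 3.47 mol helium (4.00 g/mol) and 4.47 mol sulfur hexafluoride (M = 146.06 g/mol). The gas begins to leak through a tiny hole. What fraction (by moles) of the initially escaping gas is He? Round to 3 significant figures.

0.824

Each component's effusion rate ∝ (its partial pressure)·(1/√M) ∝ n_i/√M_i.
x_He(eff) = (n_He/√M_He) / (n_He/√M_He + n_SF₆/√M_SF₆)
= (3.47/√4.00) / (3.47/√4.00 + 4.47/√146.06) = 1.735/(1.735 + 0.3699) = 0.824.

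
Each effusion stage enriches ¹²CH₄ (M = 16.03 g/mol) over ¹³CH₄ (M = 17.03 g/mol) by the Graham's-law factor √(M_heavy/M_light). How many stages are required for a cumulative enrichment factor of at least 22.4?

Per stage α = (17.03/16.03)^(1/2) = 1.06238^0.5, giving ln α = 0.03026.
Need α^N ≥ 22.4 ⇒ N ≥ ln(22.4) / ln α = 3.109 / 0.03026 = 102.75.
So at least 103 stages are needed.

103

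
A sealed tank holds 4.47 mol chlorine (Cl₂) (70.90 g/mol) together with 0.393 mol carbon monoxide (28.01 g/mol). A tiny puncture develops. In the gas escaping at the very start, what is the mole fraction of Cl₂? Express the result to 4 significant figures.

The effusion rate of species i is ∝ p_i/√M_i ∝ n_i/√M_i.
So x_Cl₂ in the escaping gas = (n_Cl₂/√M_Cl₂) / Σ(n_i/√M_i)
= (4.47/√70.90) / (4.47/√70.90 + 0.393/√28.01) = 0.5309/(0.5309 + 0.07426) = 0.8773.

0.8773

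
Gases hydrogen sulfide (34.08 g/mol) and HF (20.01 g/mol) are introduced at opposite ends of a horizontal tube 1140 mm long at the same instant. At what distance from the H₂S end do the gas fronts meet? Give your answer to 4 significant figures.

The fronts meet when d_H₂S + d_HF = L with d_H₂S/d_HF = √(M_HF/M_H₂S) (Graham's law). Here √(M_HF/M_H₂S) = √(20.01/34.08) = 0.7663.
With d_H₂S + d_HF = 1140 mm, d_HF = 1140/(1 + 0.7663) = 645.4 mm.
d_H₂S = 1140 − 645.4 = 494.6 mm.

494.6 mm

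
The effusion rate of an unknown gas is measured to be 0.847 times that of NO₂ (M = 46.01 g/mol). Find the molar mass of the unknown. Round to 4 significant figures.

By Graham's law, rate_X/rate_NO₂ = √(M_NO₂/M_X).
0.847 = √(46.01/M_X)
M_X = 46.01 / 0.847² = 46.01 / 0.7174 = 64.13 g/mol

64.13 g/mol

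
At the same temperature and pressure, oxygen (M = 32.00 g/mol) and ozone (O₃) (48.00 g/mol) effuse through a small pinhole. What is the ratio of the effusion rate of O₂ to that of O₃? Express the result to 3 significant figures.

Using Graham's law: rate_O₂/rate_O₃ = √(M_O₃/M_O₂) = √(48.00/32.00) = √1.500 = 1.22.

1.22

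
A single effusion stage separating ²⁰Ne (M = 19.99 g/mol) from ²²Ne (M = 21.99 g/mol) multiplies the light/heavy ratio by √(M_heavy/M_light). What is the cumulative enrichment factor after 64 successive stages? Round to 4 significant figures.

The single-stage factor is √(M_heavy/M_light), so 64 stages give [√(21.99/19.99)]^64 = (21.99/19.99)^(64/2).
= 1.10005^32 = 21.14.

21.14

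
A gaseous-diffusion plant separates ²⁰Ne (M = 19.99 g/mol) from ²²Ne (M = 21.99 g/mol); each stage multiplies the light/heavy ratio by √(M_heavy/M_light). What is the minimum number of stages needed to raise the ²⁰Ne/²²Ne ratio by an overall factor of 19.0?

With α = √(21.99/19.99) per stage, ln α = ½ ln(1.10005) = 0.04768.
Need α^N ≥ 19.0 ⇒ N ≥ ln(19.0) / ln α = 2.944 / 0.04768 = 61.76.
So at least 62 stages are needed.

62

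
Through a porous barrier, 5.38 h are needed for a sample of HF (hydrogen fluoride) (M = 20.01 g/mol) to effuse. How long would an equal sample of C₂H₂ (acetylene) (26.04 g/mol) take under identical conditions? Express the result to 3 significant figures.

Since effusion rate ∝ 1/√M, t_C₂H₂/t_HF = √(M_C₂H₂/M_HF) = √(26.04/20.01) = √1.301 = 1.141.
So the time for C₂H₂ is 5.38 × 1.141 = 6.14 h.

6.14 h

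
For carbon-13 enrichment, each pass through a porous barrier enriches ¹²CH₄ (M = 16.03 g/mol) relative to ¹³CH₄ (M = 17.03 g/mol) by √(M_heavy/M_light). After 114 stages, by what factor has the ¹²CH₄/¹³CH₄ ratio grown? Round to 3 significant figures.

Each stage multiplies the ratio by α = √(17.03/16.03), so after 114 stages the overall factor is α^114 = (17.03/16.03)^(114/2).
= 1.06238^57 = 31.5.

31.5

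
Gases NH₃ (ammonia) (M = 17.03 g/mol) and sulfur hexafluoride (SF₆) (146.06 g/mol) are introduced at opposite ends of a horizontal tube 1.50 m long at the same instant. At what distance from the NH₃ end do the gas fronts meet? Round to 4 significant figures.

1.118 m

The fronts meet when d_NH₃ + d_SF₆ = L with d_NH₃/d_SF₆ = √(M_SF₆/M_NH₃) (Graham's law). Here √(M_SF₆/M_NH₃) = √(146.06/17.03) = 2.929.
With d_NH₃ + d_SF₆ = 1.50 m, d_SF₆ = 1.50/(1 + 2.929) = 0.3818 m.
d_NH₃ = 1.50 − 0.3818 = 1.118 m.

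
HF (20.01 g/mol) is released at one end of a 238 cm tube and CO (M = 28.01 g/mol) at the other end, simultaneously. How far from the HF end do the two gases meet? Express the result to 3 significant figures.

129 cm

Graham's law gives d_HF/d_CO = rate_HF/rate_CO = √(M_CO/M_HF) = √(28.01/20.01) = 1.183.
With d_HF + d_CO = 238 cm, d_CO = 238/(1 + 1.183) = 109.0 cm.
d_HF = 238 − 109.0 = 129 cm.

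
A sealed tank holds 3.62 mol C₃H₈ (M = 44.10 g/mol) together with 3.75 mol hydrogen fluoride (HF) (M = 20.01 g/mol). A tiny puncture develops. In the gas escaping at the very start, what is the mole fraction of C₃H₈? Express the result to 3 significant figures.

0.394

Rate_i ∝ x_i/√M_i (Graham's law weighted by mole fraction), so the effusate composition follows n_i/√M_i.
Mole fraction of C₃H₈ in the effusate = (n_C₃H₈/√M_C₃H₈) / (n_C₃H₈/√M_C₃H₈ + n_HF/√M_HF)
= (3.62/√44.10) / (3.62/√44.10 + 3.75/√20.01) = 0.5451/(0.5451 + 0.8383) = 0.394.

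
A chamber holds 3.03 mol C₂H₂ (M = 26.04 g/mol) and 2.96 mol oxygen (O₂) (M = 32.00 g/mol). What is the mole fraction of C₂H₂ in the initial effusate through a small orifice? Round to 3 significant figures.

0.532

Rate_i ∝ x_i/√M_i (Graham's law weighted by mole fraction), so the effusate composition follows n_i/√M_i.
x_C₂H₂(eff) = (n_C₂H₂/√M_C₂H₂) / (n_C₂H₂/√M_C₂H₂ + n_O₂/√M_O₂)
= (3.03/√26.04) / (3.03/√26.04 + 2.96/√32.00) = 0.5938/(0.5938 + 0.5233) = 0.532.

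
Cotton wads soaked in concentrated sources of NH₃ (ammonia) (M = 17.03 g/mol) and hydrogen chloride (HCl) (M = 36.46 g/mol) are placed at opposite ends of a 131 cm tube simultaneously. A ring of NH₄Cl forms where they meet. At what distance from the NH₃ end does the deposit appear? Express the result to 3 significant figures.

77.8 cm

Graham's law gives d_NH₃/d_HCl = rate_NH₃/rate_HCl = √(M_HCl/M_NH₃) = √(36.46/17.03) = 1.463.
With d_NH₃ + d_HCl = 131 cm, d_HCl = 131/(1 + 1.463) = 53.18 cm.
d_NH₃ = 131 − 53.18 = 77.8 cm.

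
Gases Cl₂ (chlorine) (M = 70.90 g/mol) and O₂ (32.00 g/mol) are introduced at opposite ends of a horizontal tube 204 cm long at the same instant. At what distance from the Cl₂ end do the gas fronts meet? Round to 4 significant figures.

81.98 cm

Distances travelled in equal time are proportional to diffusion rates, so d_Cl₂/d_O₂ = √(M_O₂/M_Cl₂) = √(32.00/70.90) = 0.6718.
With d_Cl₂ + d_O₂ = 204 cm, d_O₂ = 204/(1 + 0.6718) = 122.0 cm.
d_Cl₂ = 204 − 122.0 = 81.98 cm.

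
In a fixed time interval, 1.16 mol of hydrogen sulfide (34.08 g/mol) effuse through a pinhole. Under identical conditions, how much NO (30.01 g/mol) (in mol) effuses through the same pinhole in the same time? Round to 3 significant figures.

1.24 mol

Graham's law gives rate_NO/rate_H₂S = √(M_H₂S/M_NO) = √(34.08/30.01) = √1.136 = 1.066.
So the amount for NO is 1.16 × 1.066 = 1.24 mol.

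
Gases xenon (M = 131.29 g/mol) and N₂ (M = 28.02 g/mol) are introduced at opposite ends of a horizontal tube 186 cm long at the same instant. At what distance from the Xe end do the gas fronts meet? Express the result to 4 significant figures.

In equal time, each gas travels a distance ∝ its rate ∝ 1/√M, so d_Xe/d_N₂ = √(M_N₂/M_Xe) = √(28.02/131.29) = 0.4620.
With d_Xe + d_N₂ = 186 cm, d_N₂ = 186/(1 + 0.4620) = 127.2 cm.
d_Xe = 186 − 127.2 = 58.77 cm.

58.77 cm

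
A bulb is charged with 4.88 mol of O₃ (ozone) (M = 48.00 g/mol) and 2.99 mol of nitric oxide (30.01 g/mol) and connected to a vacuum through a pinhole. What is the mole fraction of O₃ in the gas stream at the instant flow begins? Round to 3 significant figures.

Effusion rate of each component ∝ n_i/√M_i (partial pressure × 1/√M).
x_O₃(eff) = (n_O₃/√M_O₃) / (n_O₃/√M_O₃ + n_NO/√M_NO)
= (4.88/√48.00) / (4.88/√48.00 + 2.99/√30.01) = 0.7044/(0.7044 + 0.5458) = 0.563.

0.563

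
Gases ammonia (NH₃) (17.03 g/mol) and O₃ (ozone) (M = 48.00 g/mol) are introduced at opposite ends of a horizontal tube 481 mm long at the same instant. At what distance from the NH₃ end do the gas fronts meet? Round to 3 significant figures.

Distances travelled in equal time are proportional to diffusion rates, so d_NH₃/d_O₃ = √(M_O₃/M_NH₃) = √(48.00/17.03) = 1.679.
With d_NH₃ + d_O₃ = 481 mm, d_O₃ = 481/(1 + 1.679) = 179.6 mm.
d_NH₃ = 481 − 179.6 = 301 mm.

301 mm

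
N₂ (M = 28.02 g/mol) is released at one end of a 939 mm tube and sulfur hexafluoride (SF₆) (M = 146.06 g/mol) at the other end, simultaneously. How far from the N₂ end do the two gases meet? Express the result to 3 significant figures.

The fronts meet when d_N₂ + d_SF₆ = L with d_N₂/d_SF₆ = √(M_SF₆/M_N₂) (Graham's law). Here √(M_SF₆/M_N₂) = √(146.06/28.02) = 2.283.
With d_N₂ + d_SF₆ = 939 mm, d_SF₆ = 939/(1 + 2.283) = 286.0 mm.
d_N₂ = 939 − 286.0 = 653 mm.

653 mm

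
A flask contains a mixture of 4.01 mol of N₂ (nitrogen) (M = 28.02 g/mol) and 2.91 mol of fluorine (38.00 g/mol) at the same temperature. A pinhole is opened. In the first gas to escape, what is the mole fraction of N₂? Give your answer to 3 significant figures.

Each component's effusion rate ∝ (its partial pressure)·(1/√M) ∝ n_i/√M_i.
x_N₂(eff) = (n_N₂/√M_N₂) / (n_N₂/√M_N₂ + n_F₂/√M_F₂)
= (4.01/√28.02) / (4.01/√28.02 + 2.91/√38.00) = 0.7575/(0.7575 + 0.4721) = 0.616.

0.616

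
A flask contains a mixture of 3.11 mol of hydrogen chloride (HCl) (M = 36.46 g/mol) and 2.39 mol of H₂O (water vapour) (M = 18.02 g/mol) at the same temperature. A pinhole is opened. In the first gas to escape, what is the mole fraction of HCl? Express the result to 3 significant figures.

The effusion rate of species i is ∝ p_i/√M_i ∝ n_i/√M_i.
Mole fraction of HCl in the effusate = (n_HCl/√M_HCl) / (n_HCl/√M_HCl + n_H₂O/√M_H₂O)
= (3.11/√36.46) / (3.11/√36.46 + 2.39/√18.02) = 0.5151/(0.5151 + 0.5630) = 0.478.

0.478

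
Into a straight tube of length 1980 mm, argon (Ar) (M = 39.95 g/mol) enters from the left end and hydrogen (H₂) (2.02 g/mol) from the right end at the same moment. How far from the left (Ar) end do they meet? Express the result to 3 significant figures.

Distances travelled in equal time are proportional to diffusion rates, so d_Ar/d_H₂ = √(M_H₂/M_Ar) = √(2.02/39.95) = 0.2249.
With d_Ar + d_H₂ = 1980 mm, d_H₂ = 1980/(1 + 0.2249) = 1617 mm.
d_Ar = 1980 − 1617 = 363 mm.

363 mm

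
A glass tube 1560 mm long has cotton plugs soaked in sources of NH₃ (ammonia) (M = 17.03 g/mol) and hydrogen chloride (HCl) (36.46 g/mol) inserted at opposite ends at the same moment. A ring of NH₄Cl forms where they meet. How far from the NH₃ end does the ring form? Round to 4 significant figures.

Distances travelled in equal time are proportional to diffusion rates, so d_NH₃/d_HCl = √(M_HCl/M_NH₃) = √(36.46/17.03) = 1.463.
With d_NH₃ + d_HCl = 1560 mm, d_HCl = 1560/(1 + 1.463) = 633.3 mm.
d_NH₃ = 1560 − 633.3 = 926.7 mm.

926.7 mm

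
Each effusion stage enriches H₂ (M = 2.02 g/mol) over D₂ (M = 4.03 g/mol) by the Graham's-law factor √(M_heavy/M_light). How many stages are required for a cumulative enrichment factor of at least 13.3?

Per stage α = (4.03/2.02)^(1/2) = 1.99505^0.5, giving ln α = 0.3453.
Need α^N ≥ 13.3 ⇒ N ≥ ln(13.3) / ln α = 2.588 / 0.3453 = 7.49.
Minimum whole number of stages: N = 8.

8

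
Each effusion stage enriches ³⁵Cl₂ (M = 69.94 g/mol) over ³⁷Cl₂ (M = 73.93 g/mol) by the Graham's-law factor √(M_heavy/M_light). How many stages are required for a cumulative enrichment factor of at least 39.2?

133

With α = √(73.93/69.94) per stage, ln α = ½ ln(1.05705) = 0.02774.
Need α^N ≥ 39.2 ⇒ N ≥ ln(39.2) / ln α = 3.669 / 0.02774 = 132.25.
Rounding up, N = 133 stages.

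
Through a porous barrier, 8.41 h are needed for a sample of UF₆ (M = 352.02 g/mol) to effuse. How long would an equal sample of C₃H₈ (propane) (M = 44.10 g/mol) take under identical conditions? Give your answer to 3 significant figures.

2.98 h

Since effusion rate ∝ 1/√M, t_C₃H₈/t_UF₆ = √(M_C₃H₈/M_UF₆) = √(44.10/352.02) = √0.1253 = 0.3539.
So the time for C₃H₈ is 8.41 × 0.3539 = 2.98 h.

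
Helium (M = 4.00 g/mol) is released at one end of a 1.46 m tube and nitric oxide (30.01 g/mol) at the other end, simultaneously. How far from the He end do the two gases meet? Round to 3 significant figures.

1.07 m

Distances travelled in equal time are proportional to diffusion rates, so d_He/d_NO = √(M_NO/M_He) = √(30.01/4.00) = 2.739.
With d_He + d_NO = 1.46 m, d_NO = 1.46/(1 + 2.739) = 0.3905 m.
d_He = 1.46 − 0.3905 = 1.07 m.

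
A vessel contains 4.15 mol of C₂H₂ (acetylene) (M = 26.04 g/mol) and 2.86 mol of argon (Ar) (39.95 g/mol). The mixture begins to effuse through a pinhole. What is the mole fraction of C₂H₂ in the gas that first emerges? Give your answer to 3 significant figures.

Effusion rate of each component ∝ n_i/√M_i (partial pressure × 1/√M).
Mole fraction of C₂H₂ in the effusate = (n_C₂H₂/√M_C₂H₂) / (n_C₂H₂/√M_C₂H₂ + n_Ar/√M_Ar)
= (4.15/√26.04) / (4.15/√26.04 + 2.86/√39.95) = 0.8133/(0.8133 + 0.4525) = 0.643.

0.643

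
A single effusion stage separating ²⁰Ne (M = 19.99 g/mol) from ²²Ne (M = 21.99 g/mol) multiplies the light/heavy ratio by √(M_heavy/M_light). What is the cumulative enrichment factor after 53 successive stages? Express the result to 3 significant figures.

12.5

Each stage multiplies the ratio by α = √(21.99/19.99), so after 53 stages the overall factor is α^53 = (21.99/19.99)^(53/2).
= 1.10005^(53/2) = 12.5.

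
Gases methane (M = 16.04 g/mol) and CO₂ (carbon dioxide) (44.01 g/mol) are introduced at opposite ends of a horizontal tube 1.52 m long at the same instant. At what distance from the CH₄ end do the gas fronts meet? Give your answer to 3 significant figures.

Graham's law gives d_CH₄/d_CO₂ = rate_CH₄/rate_CO₂ = √(M_CO₂/M_CH₄) = √(44.01/16.04) = 1.656.
With d_CH₄ + d_CO₂ = 1.52 m, d_CO₂ = 1.52/(1 + 1.656) = 0.5722 m.
d_CH₄ = 1.52 − 0.5722 = 0.948 m.

0.948 m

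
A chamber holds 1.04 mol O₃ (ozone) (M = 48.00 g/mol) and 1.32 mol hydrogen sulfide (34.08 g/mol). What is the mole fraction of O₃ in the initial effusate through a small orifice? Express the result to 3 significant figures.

0.399

The effusion rate of species i is ∝ p_i/√M_i ∝ n_i/√M_i.
So x_O₃ in the escaping gas = (n_O₃/√M_O₃) / Σ(n_i/√M_i)
= (1.04/√48.00) / (1.04/√48.00 + 1.32/√34.08) = 0.1501/(0.1501 + 0.2261) = 0.399.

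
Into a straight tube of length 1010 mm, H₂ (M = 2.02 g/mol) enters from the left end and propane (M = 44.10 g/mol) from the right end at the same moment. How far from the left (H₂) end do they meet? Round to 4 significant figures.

In equal time, each gas travels a distance ∝ its rate ∝ 1/√M, so d_H₂/d_C₃H₈ = √(M_C₃H₈/M_H₂) = √(44.10/2.02) = 4.672.
With d_H₂ + d_C₃H₈ = 1010 mm, d_C₃H₈ = 1010/(1 + 4.672) = 178.1 mm.
d_H₂ = 1010 − 178.1 = 831.9 mm.

831.9 mm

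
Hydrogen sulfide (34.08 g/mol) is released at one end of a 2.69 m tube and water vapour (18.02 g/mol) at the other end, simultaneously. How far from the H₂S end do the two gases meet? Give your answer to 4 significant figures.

1.133 m

In equal time, each gas travels a distance ∝ its rate ∝ 1/√M, so d_H₂S/d_H₂O = √(M_H₂O/M_H₂S) = √(18.02/34.08) = 0.7272.
With d_H₂S + d_H₂O = 2.69 m, d_H₂O = 2.69/(1 + 0.7272) = 1.557 m.
d_H₂S = 2.69 − 1.557 = 1.133 m.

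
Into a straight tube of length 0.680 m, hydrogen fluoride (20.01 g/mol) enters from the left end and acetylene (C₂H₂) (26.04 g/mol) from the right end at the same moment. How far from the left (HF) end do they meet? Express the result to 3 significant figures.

0.362 m

The fronts meet when d_HF + d_C₂H₂ = L with d_HF/d_C₂H₂ = √(M_C₂H₂/M_HF) (Graham's law). Here √(M_C₂H₂/M_HF) = √(26.04/20.01) = 1.141.
With d_HF + d_C₂H₂ = 0.680 m, d_C₂H₂ = 0.680/(1 + 1.141) = 0.3176 m.
d_HF = 0.680 − 0.3176 = 0.362 m.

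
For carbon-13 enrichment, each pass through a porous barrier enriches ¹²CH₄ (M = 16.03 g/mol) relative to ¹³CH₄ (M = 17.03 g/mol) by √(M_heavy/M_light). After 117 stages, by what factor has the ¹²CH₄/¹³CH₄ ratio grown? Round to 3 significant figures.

34.5

After 117 stages the ratio has grown by (√(17.03/16.03))^117 = (17.03/16.03)^(117/2).
= 1.06238^(117/2) = 34.5.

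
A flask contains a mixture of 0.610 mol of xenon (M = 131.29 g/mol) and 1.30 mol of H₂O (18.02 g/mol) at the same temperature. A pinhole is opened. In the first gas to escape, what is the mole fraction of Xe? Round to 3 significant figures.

0.148

Rate_i ∝ x_i/√M_i (Graham's law weighted by mole fraction), so the effusate composition follows n_i/√M_i.
Mole fraction of Xe in the effusate = (n_Xe/√M_Xe) / (n_Xe/√M_Xe + n_H₂O/√M_H₂O)
= (0.610/√131.29) / (0.610/√131.29 + 1.30/√18.02) = 0.05324/(0.05324 + 0.3062) = 0.148.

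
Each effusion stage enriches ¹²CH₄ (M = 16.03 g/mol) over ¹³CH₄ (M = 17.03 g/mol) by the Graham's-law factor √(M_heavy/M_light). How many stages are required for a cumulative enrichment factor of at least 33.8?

117

Single-stage factor α = √(17.03/16.03), so ln α = ½ ln(1.06238) = 0.03026.
Need α^N ≥ 33.8 ⇒ N ≥ ln(33.8) / ln α = 3.520 / 0.03026 = 116.35.
Rounding up, N = 117 stages.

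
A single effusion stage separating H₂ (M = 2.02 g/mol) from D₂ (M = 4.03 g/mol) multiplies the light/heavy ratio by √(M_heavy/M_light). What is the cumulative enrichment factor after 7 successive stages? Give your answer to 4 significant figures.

The single-stage factor is √(M_heavy/M_light), so 7 stages give [√(4.03/2.02)]^7 = (4.03/2.02)^(7/2).
= 1.99505^(7/2) = 11.22.

11.22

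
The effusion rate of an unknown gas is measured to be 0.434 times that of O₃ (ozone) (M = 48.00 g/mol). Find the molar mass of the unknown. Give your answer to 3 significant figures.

255 g/mol

By Graham's law, rate_X/rate_O₃ = √(M_O₃/M_X).
0.434 = √(48.00/M_X)
M_X = 48.00 / 0.434² = 48.00 / 0.1884 = 255 g/mol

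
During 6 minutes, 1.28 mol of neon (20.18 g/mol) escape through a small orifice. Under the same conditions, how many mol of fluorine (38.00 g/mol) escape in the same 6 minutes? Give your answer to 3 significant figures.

0.933 mol

From Graham's law, rate_F₂/rate_Ne = √(M_Ne/M_F₂) = √(20.18/38.00) = √0.5311 = 0.7287.
So the amount for F₂ is 1.28 × 0.7287 = 0.933 mol.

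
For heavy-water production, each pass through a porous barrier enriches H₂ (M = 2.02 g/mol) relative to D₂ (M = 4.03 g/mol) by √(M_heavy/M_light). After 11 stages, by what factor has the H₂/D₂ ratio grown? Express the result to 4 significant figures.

The single-stage factor is √(M_heavy/M_light), so 11 stages give [√(4.03/2.02)]^11 = (4.03/2.02)^(11/2).
= 1.99505^(11/2) = 44.64.

44.64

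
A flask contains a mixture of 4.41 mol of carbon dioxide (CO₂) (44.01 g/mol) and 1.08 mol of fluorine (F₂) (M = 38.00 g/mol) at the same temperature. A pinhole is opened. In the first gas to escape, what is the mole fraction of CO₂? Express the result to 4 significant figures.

Rate_i ∝ x_i/√M_i (Graham's law weighted by mole fraction), so the effusate composition follows n_i/√M_i.
So x_CO₂ in the escaping gas = (n_CO₂/√M_CO₂) / Σ(n_i/√M_i)
= (4.41/√44.01) / (4.41/√44.01 + 1.08/√38.00) = 0.6648/(0.6648 + 0.1752) = 0.7914.

0.7914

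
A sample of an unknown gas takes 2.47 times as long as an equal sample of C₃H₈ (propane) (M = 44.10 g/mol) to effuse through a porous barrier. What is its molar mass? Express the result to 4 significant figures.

269.0 g/mol

From Graham's law, t_X/t_C₃H₈ = √(M_X/M_C₃H₈).
2.47 = √(M_X/44.10)
M_X = 44.10 × 2.47² = 44.10 × 6.101 = 269.0 g/mol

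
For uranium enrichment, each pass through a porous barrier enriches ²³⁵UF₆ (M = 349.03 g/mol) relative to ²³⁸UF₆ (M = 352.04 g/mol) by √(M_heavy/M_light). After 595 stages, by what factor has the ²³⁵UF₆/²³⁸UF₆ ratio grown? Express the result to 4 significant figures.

12.87

After 595 stages the ratio has grown by (√(352.04/349.03))^595 = (352.04/349.03)^(595/2).
= 1.00862^(595/2) = 12.87.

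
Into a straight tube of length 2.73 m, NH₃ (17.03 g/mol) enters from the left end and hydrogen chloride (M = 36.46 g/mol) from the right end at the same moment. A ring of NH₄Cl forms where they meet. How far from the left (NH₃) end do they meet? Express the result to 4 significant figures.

Graham's law gives d_NH₃/d_HCl = rate_NH₃/rate_HCl = √(M_HCl/M_NH₃) = √(36.46/17.03) = 1.463.
With d_NH₃ + d_HCl = 2.73 m, d_HCl = 2.73/(1 + 1.463) = 1.108 m.
d_NH₃ = 2.73 − 1.108 = 1.622 m.

1.622 m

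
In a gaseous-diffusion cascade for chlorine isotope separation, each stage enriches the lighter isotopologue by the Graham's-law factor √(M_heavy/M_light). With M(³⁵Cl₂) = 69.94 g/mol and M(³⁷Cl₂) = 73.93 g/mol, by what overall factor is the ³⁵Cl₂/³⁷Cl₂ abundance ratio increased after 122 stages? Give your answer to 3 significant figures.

29.5

After 122 stages the ratio has grown by (√(73.93/69.94))^122 = (73.93/69.94)^(122/2).
= 1.05705^61 = 29.5.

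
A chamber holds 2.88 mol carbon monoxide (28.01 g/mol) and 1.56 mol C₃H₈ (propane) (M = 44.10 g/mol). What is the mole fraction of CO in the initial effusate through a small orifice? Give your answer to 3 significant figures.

0.698

Rate_i ∝ x_i/√M_i (Graham's law weighted by mole fraction), so the effusate composition follows n_i/√M_i.
x_CO(eff) = (n_CO/√M_CO) / (n_CO/√M_CO + n_C₃H₈/√M_C₃H₈)
= (2.88/√28.01) / (2.88/√28.01 + 1.56/√44.10) = 0.5442/(0.5442 + 0.2349) = 0.698.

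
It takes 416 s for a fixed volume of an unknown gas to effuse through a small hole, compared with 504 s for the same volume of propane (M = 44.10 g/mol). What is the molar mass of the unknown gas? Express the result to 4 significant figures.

30.04 g/mol

By Graham's law, t_X/t_C₃H₈ = √(M_X/M_C₃H₈).
416/504 = 0.8254 = √(M_X/44.10)
M_X = 44.10 × 0.8254² = 44.10 × 0.6813 = 30.04 g/mol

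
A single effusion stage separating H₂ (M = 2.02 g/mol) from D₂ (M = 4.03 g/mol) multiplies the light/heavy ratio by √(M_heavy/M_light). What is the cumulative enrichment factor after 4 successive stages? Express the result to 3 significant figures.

3.98

Overall factor = α^4 with α = √(4.03/2.02), i.e. (4.03/2.02)^(4/2).
= 1.99505^2 = 3.98.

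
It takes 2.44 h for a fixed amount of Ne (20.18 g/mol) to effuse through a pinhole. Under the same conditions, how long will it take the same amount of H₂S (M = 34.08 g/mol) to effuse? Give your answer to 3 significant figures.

3.17 h

By Graham's law, t_H₂S/t_Ne = √(M_H₂S/M_Ne) = √(34.08/20.18) = √1.689 = 1.300.
So the time for H₂S is 2.44 × 1.300 = 3.17 h.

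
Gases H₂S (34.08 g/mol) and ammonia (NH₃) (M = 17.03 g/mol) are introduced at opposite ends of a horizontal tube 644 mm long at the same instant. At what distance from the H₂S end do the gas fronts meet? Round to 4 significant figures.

Distances travelled in equal time are proportional to diffusion rates, so d_H₂S/d_NH₃ = √(M_NH₃/M_H₂S) = √(17.03/34.08) = 0.7069.
With d_H₂S + d_NH₃ = 644 mm, d_NH₃ = 644/(1 + 0.7069) = 377.3 mm.
d_H₂S = 644 − 377.3 = 266.7 mm.

266.7 mm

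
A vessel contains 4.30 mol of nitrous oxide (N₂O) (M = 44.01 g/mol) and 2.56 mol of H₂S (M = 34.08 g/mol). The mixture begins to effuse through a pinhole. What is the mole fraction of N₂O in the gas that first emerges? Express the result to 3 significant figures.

0.596

Each component's effusion rate ∝ (its partial pressure)·(1/√M) ∝ n_i/√M_i.
x_N₂O(eff) = (n_N₂O/√M_N₂O) / (n_N₂O/√M_N₂O + n_H₂S/√M_H₂S)
= (4.30/√44.01) / (4.30/√44.01 + 2.56/√34.08) = 0.6482/(0.6482 + 0.4385) = 0.596.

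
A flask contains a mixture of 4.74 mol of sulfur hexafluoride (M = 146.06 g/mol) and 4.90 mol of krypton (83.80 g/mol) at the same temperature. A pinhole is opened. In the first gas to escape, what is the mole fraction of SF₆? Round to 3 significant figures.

0.423

Each component's effusion rate ∝ (its partial pressure)·(1/√M) ∝ n_i/√M_i.
Mole fraction of SF₆ in the effusate = (n_SF₆/√M_SF₆) / (n_SF₆/√M_SF₆ + n_Kr/√M_Kr)
= (4.74/√146.06) / (4.74/√146.06 + 4.90/√83.80) = 0.3922/(0.3922 + 0.5353) = 0.423.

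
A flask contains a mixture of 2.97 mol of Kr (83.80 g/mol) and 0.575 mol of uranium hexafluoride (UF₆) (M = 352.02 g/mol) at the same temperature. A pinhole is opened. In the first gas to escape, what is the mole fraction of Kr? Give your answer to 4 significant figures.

Each component's effusion rate ∝ (its partial pressure)·(1/√M) ∝ n_i/√M_i.
x_Kr(eff) = (n_Kr/√M_Kr) / (n_Kr/√M_Kr + n_UF₆/√M_UF₆)
= (2.97/√83.80) / (2.97/√83.80 + 0.575/√352.02) = 0.3244/(0.3244 + 0.03065) = 0.9137.

0.9137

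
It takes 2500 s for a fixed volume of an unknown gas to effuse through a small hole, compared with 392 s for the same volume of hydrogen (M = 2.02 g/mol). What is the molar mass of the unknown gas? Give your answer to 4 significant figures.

Using Graham's law: t_X/t_H₂ = √(M_X/M_H₂).
2500/392 = 6.378 = √(M_X/2.02)
M_X = 2.02 × 6.378² = 2.02 × 40.67 = 82.16 g/mol

82.16 g/mol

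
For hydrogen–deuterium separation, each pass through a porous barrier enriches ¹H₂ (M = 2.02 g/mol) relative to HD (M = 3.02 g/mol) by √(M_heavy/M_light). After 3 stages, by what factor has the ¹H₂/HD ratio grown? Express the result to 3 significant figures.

1.83

Each stage multiplies the ratio by α = √(3.02/2.02), so after 3 stages the overall factor is α^3 = (3.02/2.02)^(3/2).
= 1.49505^(3/2) = 1.83.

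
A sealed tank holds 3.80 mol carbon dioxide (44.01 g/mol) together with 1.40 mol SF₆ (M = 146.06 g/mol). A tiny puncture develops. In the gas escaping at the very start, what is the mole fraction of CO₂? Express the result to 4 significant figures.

Each component's effusion rate ∝ (its partial pressure)·(1/√M) ∝ n_i/√M_i.
So x_CO₂ in the escaping gas = (n_CO₂/√M_CO₂) / Σ(n_i/√M_i)
= (3.80/√44.01) / (3.80/√44.01 + 1.40/√146.06) = 0.5728/(0.5728 + 0.1158) = 0.8318.

0.8318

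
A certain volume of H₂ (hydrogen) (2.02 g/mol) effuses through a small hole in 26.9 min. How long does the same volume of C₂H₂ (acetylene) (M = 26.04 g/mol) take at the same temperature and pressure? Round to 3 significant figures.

Since effusion rate ∝ 1/√M, t_C₂H₂/t_H₂ = √(M_C₂H₂/M_H₂) = √(26.04/2.02) = √12.89 = 3.590.
So the time for C₂H₂ is 26.9 × 3.590 = 96.6 min.

96.6 min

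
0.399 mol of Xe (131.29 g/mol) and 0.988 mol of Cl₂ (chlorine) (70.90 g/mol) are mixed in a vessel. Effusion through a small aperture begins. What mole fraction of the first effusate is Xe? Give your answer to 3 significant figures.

0.229

The effusion rate of species i is ∝ p_i/√M_i ∝ n_i/√M_i.
Mole fraction of Xe in the effusate = (n_Xe/√M_Xe) / (n_Xe/√M_Xe + n_Cl₂/√M_Cl₂)
= (0.399/√131.29) / (0.399/√131.29 + 0.988/√70.90) = 0.03482/(0.03482 + 0.1173) = 0.229.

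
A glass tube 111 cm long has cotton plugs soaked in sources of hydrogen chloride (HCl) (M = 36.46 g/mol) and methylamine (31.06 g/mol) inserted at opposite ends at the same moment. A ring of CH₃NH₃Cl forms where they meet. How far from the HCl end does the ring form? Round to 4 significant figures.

Distances travelled in equal time are proportional to diffusion rates, so d_HCl/d_CH₃NH₂ = √(M_CH₃NH₂/M_HCl) = √(31.06/36.46) = 0.9230.
With d_HCl + d_CH₃NH₂ = 111 cm, d_CH₃NH₂ = 111/(1 + 0.9230) = 57.72 cm.
d_HCl = 111 − 57.72 = 53.28 cm.

53.28 cm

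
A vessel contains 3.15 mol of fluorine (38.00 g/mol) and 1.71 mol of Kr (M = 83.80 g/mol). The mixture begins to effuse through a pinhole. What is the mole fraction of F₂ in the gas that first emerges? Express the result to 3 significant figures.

Rate_i ∝ x_i/√M_i (Graham's law weighted by mole fraction), so the effusate composition follows n_i/√M_i.
x_F₂(eff) = (n_F₂/√M_F₂) / (n_F₂/√M_F₂ + n_Kr/√M_Kr)
= (3.15/√38.00) / (3.15/√38.00 + 1.71/√83.80) = 0.5110/(0.5110 + 0.1868) = 0.732.

0.732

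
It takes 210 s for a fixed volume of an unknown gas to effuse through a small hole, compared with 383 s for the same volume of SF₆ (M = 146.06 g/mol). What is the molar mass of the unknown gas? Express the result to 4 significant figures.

Since effusion rate ∝ 1/√M, t_X/t_SF₆ = √(M_X/M_SF₆).
210/383 = 0.5483 = √(M_X/146.06)
M_X = 146.06 × 0.5483² = 146.06 × 0.3006 = 43.91 g/mol

43.91 g/mol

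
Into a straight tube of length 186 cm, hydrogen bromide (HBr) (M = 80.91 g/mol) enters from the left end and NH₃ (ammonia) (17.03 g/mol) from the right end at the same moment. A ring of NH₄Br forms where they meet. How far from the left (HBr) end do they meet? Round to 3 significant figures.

58.5 cm

Distances travelled in equal time are proportional to diffusion rates, so d_HBr/d_NH₃ = √(M_NH₃/M_HBr) = √(17.03/80.91) = 0.4588.
With d_HBr + d_NH₃ = 186 cm, d_NH₃ = 186/(1 + 0.4588) = 127.5 cm.
d_HBr = 186 − 127.5 = 58.5 cm.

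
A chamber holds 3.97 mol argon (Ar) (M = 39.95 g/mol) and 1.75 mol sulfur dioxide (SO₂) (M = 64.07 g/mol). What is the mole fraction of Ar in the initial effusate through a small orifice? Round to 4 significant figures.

The effusion rate of species i is ∝ p_i/√M_i ∝ n_i/√M_i.
x_Ar(eff) = (n_Ar/√M_Ar) / (n_Ar/√M_Ar + n_SO₂/√M_SO₂)
= (3.97/√39.95) / (3.97/√39.95 + 1.75/√64.07) = 0.6281/(0.6281 + 0.2186) = 0.7418.

0.7418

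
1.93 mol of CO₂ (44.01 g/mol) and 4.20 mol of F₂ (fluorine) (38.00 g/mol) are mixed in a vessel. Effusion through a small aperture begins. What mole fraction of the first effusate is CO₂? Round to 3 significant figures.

Rate_i ∝ x_i/√M_i (Graham's law weighted by mole fraction), so the effusate composition follows n_i/√M_i.
x_CO₂(eff) = (n_CO₂/√M_CO₂) / (n_CO₂/√M_CO₂ + n_F₂/√M_F₂)
= (1.93/√44.01) / (1.93/√44.01 + 4.20/√38.00) = 0.2909/(0.2909 + 0.6813) = 0.299.

0.299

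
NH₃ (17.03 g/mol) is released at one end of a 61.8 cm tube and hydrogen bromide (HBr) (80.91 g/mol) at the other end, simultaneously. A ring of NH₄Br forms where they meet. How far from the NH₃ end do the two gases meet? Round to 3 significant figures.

42.4 cm

In equal time, each gas travels a distance ∝ its rate ∝ 1/√M, so d_NH₃/d_HBr = √(M_HBr/M_NH₃) = √(80.91/17.03) = 2.180.
With d_NH₃ + d_HBr = 61.8 cm, d_HBr = 61.8/(1 + 2.180) = 19.44 cm.
d_NH₃ = 61.8 − 19.44 = 42.4 cm.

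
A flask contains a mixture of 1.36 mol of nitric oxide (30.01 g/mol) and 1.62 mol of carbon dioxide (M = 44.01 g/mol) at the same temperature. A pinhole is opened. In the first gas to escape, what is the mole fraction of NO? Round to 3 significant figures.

0.504

Effusion rate of each component ∝ n_i/√M_i (partial pressure × 1/√M).
x_NO(eff) = (n_NO/√M_NO) / (n_NO/√M_NO + n_CO₂/√M_CO₂)
= (1.36/√30.01) / (1.36/√30.01 + 1.62/√44.01) = 0.2483/(0.2483 + 0.2442) = 0.504.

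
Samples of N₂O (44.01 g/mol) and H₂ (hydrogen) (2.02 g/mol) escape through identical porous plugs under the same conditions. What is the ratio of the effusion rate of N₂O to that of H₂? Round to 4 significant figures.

Graham's law gives rate_N₂O/rate_H₂ = √(M_H₂/M_N₂O) = √(2.02/44.01) = √0.04590 = 0.2142.

0.2142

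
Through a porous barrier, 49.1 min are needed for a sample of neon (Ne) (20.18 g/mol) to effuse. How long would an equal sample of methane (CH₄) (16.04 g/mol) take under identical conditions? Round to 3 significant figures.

From Graham's law, t_CH₄/t_Ne = √(M_CH₄/M_Ne) = √(16.04/20.18) = √0.7948 = 0.8915.
So the time for CH₄ is 49.1 × 0.8915 = 43.8 min.

43.8 min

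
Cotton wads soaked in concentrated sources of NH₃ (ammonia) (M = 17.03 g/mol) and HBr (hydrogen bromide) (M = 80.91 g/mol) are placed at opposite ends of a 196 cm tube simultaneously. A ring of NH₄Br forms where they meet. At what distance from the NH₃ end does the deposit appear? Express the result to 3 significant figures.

134 cm

The fronts meet when d_NH₃ + d_HBr = L with d_NH₃/d_HBr = √(M_HBr/M_NH₃) (Graham's law). Here √(M_HBr/M_NH₃) = √(80.91/17.03) = 2.180.
With d_NH₃ + d_HBr = 196 cm, d_HBr = 196/(1 + 2.180) = 61.64 cm.
d_NH₃ = 196 − 61.64 = 134 cm.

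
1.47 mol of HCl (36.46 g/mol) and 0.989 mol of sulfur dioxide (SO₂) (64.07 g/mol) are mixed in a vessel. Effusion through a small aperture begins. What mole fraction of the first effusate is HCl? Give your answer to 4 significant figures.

Effusion rate of each component ∝ n_i/√M_i (partial pressure × 1/√M).
x_HCl(eff) = (n_HCl/√M_HCl) / (n_HCl/√M_HCl + n_SO₂/√M_SO₂)
= (1.47/√36.46) / (1.47/√36.46 + 0.989/√64.07) = 0.2434/(0.2434 + 0.1236) = 0.6633.

0.6633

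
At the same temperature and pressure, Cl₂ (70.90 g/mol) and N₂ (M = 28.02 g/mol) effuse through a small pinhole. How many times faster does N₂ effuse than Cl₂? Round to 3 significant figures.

From Graham's law, rate_N₂/rate_Cl₂ = √(M_Cl₂/M_N₂) = √(70.90/28.02) = √2.530 = 1.59.

1.59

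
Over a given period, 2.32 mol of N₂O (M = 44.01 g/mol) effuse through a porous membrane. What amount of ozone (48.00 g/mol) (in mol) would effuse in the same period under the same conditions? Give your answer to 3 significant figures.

2.22 mol

From Graham's law, rate_O₃/rate_N₂O = √(M_N₂O/M_O₃) = √(44.01/48.00) = √0.9169 = 0.9575.
So the amount for O₃ is 2.32 × 0.9575 = 2.22 mol.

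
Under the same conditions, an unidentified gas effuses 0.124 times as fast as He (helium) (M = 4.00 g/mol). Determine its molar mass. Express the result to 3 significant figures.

By Graham's law, rate_X/rate_He = √(M_He/M_X).
0.124 = √(4.00/M_X)
M_X = 4.00 / 0.124² = 4.00 / 0.01538 = 260 g/mol

260 g/mol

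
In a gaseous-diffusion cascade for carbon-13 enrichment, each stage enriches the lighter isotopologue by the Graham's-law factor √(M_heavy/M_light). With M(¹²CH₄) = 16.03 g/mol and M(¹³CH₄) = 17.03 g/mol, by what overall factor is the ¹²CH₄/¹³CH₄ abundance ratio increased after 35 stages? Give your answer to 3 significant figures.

2.88

The single-stage factor is √(M_heavy/M_light), so 35 stages give [√(17.03/16.03)]^35 = (17.03/16.03)^(35/2).
= 1.06238^(35/2) = 2.88.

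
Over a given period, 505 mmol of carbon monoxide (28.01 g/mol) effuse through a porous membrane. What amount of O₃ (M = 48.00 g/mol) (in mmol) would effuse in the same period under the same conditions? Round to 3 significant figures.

By Graham's law, rate_O₃/rate_CO = √(M_CO/M_O₃) = √(28.01/48.00) = √0.5835 = 0.7639.
So the amount for O₃ is 505 × 0.7639 = 386 mmol.

386 mmol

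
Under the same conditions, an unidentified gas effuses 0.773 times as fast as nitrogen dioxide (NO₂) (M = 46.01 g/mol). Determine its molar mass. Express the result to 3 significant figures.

77.0 g/mol

Using Graham's law: rate_X/rate_NO₂ = √(M_NO₂/M_X).
0.773 = √(46.01/M_X)
M_X = 46.01 / 0.773² = 46.01 / 0.5975 = 77.0 g/mol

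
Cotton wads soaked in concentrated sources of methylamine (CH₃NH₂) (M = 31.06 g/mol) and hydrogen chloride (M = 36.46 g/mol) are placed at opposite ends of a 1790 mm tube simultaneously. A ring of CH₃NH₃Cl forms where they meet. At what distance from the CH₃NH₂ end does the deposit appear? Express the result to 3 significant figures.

931 mm

The fronts meet when d_CH₃NH₂ + d_HCl = L with d_CH₃NH₂/d_HCl = √(M_HCl/M_CH₃NH₂) (Graham's law). Here √(M_HCl/M_CH₃NH₂) = √(36.46/31.06) = 1.083.
With d_CH₃NH₂ + d_HCl = 1790 mm, d_HCl = 1790/(1 + 1.083) = 859.2 mm.
d_CH₃NH₂ = 1790 − 859.2 = 931 mm.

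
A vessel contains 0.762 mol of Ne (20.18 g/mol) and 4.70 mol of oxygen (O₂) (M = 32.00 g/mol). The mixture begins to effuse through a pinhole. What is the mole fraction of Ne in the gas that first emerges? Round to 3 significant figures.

0.170

The effusion rate of species i is ∝ p_i/√M_i ∝ n_i/√M_i.
Mole fraction of Ne in the effusate = (n_Ne/√M_Ne) / (n_Ne/√M_Ne + n_O₂/√M_O₂)
= (0.762/√20.18) / (0.762/√20.18 + 4.70/√32.00) = 0.1696/(0.1696 + 0.8309) = 0.170.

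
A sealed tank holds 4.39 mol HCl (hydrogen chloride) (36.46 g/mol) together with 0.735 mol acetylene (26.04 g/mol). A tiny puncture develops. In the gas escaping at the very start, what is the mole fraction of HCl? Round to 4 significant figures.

Each component's effusion rate ∝ (its partial pressure)·(1/√M) ∝ n_i/√M_i.
x_HCl(eff) = (n_HCl/√M_HCl) / (n_HCl/√M_HCl + n_C₂H₂/√M_C₂H₂)
= (4.39/√36.46) / (4.39/√36.46 + 0.735/√26.04) = 0.7270/(0.7270 + 0.1440) = 0.8346.

0.8346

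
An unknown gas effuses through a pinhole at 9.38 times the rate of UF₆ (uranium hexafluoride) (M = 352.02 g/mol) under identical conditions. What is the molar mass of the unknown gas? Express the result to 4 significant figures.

4.001 g/mol

Since effusion rate ∝ 1/√M, rate_X/rate_UF₆ = √(M_UF₆/M_X).
9.38 = √(352.02/M_X)
M_X = 352.02 / 9.38² = 352.02 / 87.98 = 4.001 g/mol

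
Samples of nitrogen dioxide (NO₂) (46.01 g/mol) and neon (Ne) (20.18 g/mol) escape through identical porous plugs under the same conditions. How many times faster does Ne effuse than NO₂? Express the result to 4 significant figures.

1.510

By Graham's law, rate_Ne/rate_NO₂ = √(M_NO₂/M_Ne) = √(46.01/20.18) = √2.280 = 1.510.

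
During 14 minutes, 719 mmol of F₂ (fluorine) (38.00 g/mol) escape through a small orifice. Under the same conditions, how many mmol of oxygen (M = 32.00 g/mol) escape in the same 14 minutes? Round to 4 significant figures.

783.5 mmol

By Graham's law, rate_O₂/rate_F₂ = √(M_F₂/M_O₂) = √(38.00/32.00) = √1.188 = 1.090.
So the amount for O₂ is 719 × 1.090 = 783.5 mmol.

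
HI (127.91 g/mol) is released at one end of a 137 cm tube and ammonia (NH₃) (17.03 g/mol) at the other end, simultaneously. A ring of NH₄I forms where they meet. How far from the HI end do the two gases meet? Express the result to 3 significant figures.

36.6 cm

In equal time, each gas travels a distance ∝ its rate ∝ 1/√M, so d_HI/d_NH₃ = √(M_NH₃/M_HI) = √(17.03/127.91) = 0.3649.
With d_HI + d_NH₃ = 137 cm, d_NH₃ = 137/(1 + 0.3649) = 100.4 cm.
d_HI = 137 − 100.4 = 36.6 cm.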